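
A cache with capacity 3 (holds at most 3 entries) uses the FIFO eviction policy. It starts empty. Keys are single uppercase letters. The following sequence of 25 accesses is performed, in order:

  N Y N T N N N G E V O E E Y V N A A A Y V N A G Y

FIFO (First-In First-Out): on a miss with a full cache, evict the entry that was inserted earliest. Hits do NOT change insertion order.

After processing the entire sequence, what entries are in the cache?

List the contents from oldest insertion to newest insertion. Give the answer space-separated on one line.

FIFO simulation (capacity=3):
  1. access N: MISS. Cache (old->new): [N]
  2. access Y: MISS. Cache (old->new): [N Y]
  3. access N: HIT. Cache (old->new): [N Y]
  4. access T: MISS. Cache (old->new): [N Y T]
  5. access N: HIT. Cache (old->new): [N Y T]
  6. access N: HIT. Cache (old->new): [N Y T]
  7. access N: HIT. Cache (old->new): [N Y T]
  8. access G: MISS, evict N. Cache (old->new): [Y T G]
  9. access E: MISS, evict Y. Cache (old->new): [T G E]
  10. access V: MISS, evict T. Cache (old->new): [G E V]
  11. access O: MISS, evict G. Cache (old->new): [E V O]
  12. access E: HIT. Cache (old->new): [E V O]
  13. access E: HIT. Cache (old->new): [E V O]
  14. access Y: MISS, evict E. Cache (old->new): [V O Y]
  15. access V: HIT. Cache (old->new): [V O Y]
  16. access N: MISS, evict V. Cache (old->new): [O Y N]
  17. access A: MISS, evict O. Cache (old->new): [Y N A]
  18. access A: HIT. Cache (old->new): [Y N A]
  19. access A: HIT. Cache (old->new): [Y N A]
  20. access Y: HIT. Cache (old->new): [Y N A]
  21. access V: MISS, evict Y. Cache (old->new): [N A V]
  22. access N: HIT. Cache (old->new): [N A V]
  23. access A: HIT. Cache (old->new): [N A V]
  24. access G: MISS, evict N. Cache (old->new): [A V G]
  25. access Y: MISS, evict A. Cache (old->new): [V G Y]
Total: 12 hits, 13 misses, 10 evictions

Answer: V G Y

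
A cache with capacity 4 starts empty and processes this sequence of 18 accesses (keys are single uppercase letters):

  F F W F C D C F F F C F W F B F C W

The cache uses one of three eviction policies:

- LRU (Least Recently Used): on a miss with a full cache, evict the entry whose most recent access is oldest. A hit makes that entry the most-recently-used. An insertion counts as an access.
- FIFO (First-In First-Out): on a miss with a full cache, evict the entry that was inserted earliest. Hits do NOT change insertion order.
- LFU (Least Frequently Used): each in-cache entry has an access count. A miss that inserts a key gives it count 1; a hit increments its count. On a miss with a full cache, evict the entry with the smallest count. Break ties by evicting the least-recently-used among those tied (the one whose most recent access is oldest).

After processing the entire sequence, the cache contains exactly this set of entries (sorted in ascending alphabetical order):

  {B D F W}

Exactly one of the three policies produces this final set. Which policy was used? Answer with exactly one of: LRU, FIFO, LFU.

Answer: FIFO

Derivation:
Simulating under each policy and comparing final sets:
  LRU: final set = {B C F W} -> differs
  FIFO: final set = {B D F W} -> MATCHES target
  LFU: final set = {B C F W} -> differs
Only FIFO produces the target set.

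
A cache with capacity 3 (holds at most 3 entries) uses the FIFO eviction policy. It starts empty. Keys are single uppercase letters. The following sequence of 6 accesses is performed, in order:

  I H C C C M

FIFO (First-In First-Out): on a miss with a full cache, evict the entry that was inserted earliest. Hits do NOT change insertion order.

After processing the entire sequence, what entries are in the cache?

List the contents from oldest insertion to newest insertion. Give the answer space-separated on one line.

FIFO simulation (capacity=3):
  1. access I: MISS. Cache (old->new): [I]
  2. access H: MISS. Cache (old->new): [I H]
  3. access C: MISS. Cache (old->new): [I H C]
  4. access C: HIT. Cache (old->new): [I H C]
  5. access C: HIT. Cache (old->new): [I H C]
  6. access M: MISS, evict I. Cache (old->new): [H C M]
Total: 2 hits, 4 misses, 1 evictions

Answer: H C M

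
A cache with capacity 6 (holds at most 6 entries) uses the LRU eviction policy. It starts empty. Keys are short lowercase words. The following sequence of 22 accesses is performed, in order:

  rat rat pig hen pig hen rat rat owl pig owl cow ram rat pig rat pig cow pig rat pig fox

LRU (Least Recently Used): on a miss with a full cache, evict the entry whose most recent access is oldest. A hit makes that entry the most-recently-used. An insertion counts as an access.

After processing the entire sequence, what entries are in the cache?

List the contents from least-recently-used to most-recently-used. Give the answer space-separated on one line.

Answer: owl ram cow rat pig fox

Derivation:
LRU simulation (capacity=6):
  1. access rat: MISS. Cache (LRU->MRU): [rat]
  2. access rat: HIT. Cache (LRU->MRU): [rat]
  3. access pig: MISS. Cache (LRU->MRU): [rat pig]
  4. access hen: MISS. Cache (LRU->MRU): [rat pig hen]
  5. access pig: HIT. Cache (LRU->MRU): [rat hen pig]
  6. access hen: HIT. Cache (LRU->MRU): [rat pig hen]
  7. access rat: HIT. Cache (LRU->MRU): [pig hen rat]
  8. access rat: HIT. Cache (LRU->MRU): [pig hen rat]
  9. access owl: MISS. Cache (LRU->MRU): [pig hen rat owl]
  10. access pig: HIT. Cache (LRU->MRU): [hen rat owl pig]
  11. access owl: HIT. Cache (LRU->MRU): [hen rat pig owl]
  12. access cow: MISS. Cache (LRU->MRU): [hen rat pig owl cow]
  13. access ram: MISS. Cache (LRU->MRU): [hen rat pig owl cow ram]
  14. access rat: HIT. Cache (LRU->MRU): [hen pig owl cow ram rat]
  15. access pig: HIT. Cache (LRU->MRU): [hen owl cow ram rat pig]
  16. access rat: HIT. Cache (LRU->MRU): [hen owl cow ram pig rat]
  17. access pig: HIT. Cache (LRU->MRU): [hen owl cow ram rat pig]
  18. access cow: HIT. Cache (LRU->MRU): [hen owl ram rat pig cow]
  19. access pig: HIT. Cache (LRU->MRU): [hen owl ram rat cow pig]
  20. access rat: HIT. Cache (LRU->MRU): [hen owl ram cow pig rat]
  21. access pig: HIT. Cache (LRU->MRU): [hen owl ram cow rat pig]
  22. access fox: MISS, evict hen. Cache (LRU->MRU): [owl ram cow rat pig fox]
Total: 15 hits, 7 misses, 1 evictions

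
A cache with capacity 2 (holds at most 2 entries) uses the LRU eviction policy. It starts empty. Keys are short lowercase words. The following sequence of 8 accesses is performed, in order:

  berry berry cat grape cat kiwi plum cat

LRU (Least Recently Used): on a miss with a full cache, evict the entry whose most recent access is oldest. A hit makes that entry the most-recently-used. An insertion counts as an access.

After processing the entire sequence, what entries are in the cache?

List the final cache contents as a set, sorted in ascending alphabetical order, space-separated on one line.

LRU simulation (capacity=2):
  1. access berry: MISS. Cache (LRU->MRU): [berry]
  2. access berry: HIT. Cache (LRU->MRU): [berry]
  3. access cat: MISS. Cache (LRU->MRU): [berry cat]
  4. access grape: MISS, evict berry. Cache (LRU->MRU): [cat grape]
  5. access cat: HIT. Cache (LRU->MRU): [grape cat]
  6. access kiwi: MISS, evict grape. Cache (LRU->MRU): [cat kiwi]
  7. access plum: MISS, evict cat. Cache (LRU->MRU): [kiwi plum]
  8. access cat: MISS, evict kiwi. Cache (LRU->MRU): [plum cat]
Total: 2 hits, 6 misses, 4 evictions

Answer: cat plum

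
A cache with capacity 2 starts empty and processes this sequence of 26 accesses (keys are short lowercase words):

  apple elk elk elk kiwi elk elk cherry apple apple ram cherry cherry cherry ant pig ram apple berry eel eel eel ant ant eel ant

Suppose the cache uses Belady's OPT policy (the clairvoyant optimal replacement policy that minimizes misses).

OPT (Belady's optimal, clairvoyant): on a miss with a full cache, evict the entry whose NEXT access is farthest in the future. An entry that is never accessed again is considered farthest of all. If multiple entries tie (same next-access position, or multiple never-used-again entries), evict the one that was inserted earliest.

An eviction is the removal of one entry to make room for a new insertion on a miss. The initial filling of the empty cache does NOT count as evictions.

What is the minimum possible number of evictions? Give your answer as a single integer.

Answer: 10

Derivation:
OPT (Belady) simulation (capacity=2):
  1. access apple: MISS. Cache: [apple]
  2. access elk: MISS. Cache: [apple elk]
  3. access elk: HIT. Next use of elk: step 4. Cache: [apple elk]
  4. access elk: HIT. Next use of elk: step 6. Cache: [apple elk]
  5. access kiwi: MISS, evict apple (next use: step 9). Cache: [elk kiwi]
  6. access elk: HIT. Next use of elk: step 7. Cache: [elk kiwi]
  7. access elk: HIT. Next use of elk: never. Cache: [elk kiwi]
  8. access cherry: MISS, evict elk (next use: never). Cache: [kiwi cherry]
  9. access apple: MISS, evict kiwi (next use: never). Cache: [cherry apple]
  10. access apple: HIT. Next use of apple: step 18. Cache: [cherry apple]
  11. access ram: MISS, evict apple (next use: step 18). Cache: [cherry ram]
  12. access cherry: HIT. Next use of cherry: step 13. Cache: [cherry ram]
  13. access cherry: HIT. Next use of cherry: step 14. Cache: [cherry ram]
  14. access cherry: HIT. Next use of cherry: never. Cache: [cherry ram]
  15. access ant: MISS, evict cherry (next use: never). Cache: [ram ant]
  16. access pig: MISS, evict ant (next use: step 23). Cache: [ram pig]
  17. access ram: HIT. Next use of ram: never. Cache: [ram pig]
  18. access apple: MISS, evict ram (next use: never). Cache: [pig apple]
  19. access berry: MISS, evict pig (next use: never). Cache: [apple berry]
  20. access eel: MISS, evict apple (next use: never). Cache: [berry eel]
  21. access eel: HIT. Next use of eel: step 22. Cache: [berry eel]
  22. access eel: HIT. Next use of eel: step 25. Cache: [berry eel]
  23. access ant: MISS, evict berry (next use: never). Cache: [eel ant]
  24. access ant: HIT. Next use of ant: step 26. Cache: [eel ant]
  25. access eel: HIT. Next use of eel: never. Cache: [eel ant]
  26. access ant: HIT. Next use of ant: never. Cache: [eel ant]
Total: 14 hits, 12 misses, 10 evictions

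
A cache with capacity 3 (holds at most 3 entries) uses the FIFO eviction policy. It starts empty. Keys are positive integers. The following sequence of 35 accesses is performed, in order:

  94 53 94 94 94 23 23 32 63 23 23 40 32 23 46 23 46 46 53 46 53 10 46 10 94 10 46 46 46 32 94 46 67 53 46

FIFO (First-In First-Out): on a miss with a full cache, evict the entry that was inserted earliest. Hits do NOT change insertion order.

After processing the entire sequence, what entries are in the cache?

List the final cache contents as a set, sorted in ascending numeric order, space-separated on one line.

Answer: 46 53 67

Derivation:
FIFO simulation (capacity=3):
  1. access 94: MISS. Cache (old->new): [94]
  2. access 53: MISS. Cache (old->new): [94 53]
  3. access 94: HIT. Cache (old->new): [94 53]
  4. access 94: HIT. Cache (old->new): [94 53]
  5. access 94: HIT. Cache (old->new): [94 53]
  6. access 23: MISS. Cache (old->new): [94 53 23]
  7. access 23: HIT. Cache (old->new): [94 53 23]
  8. access 32: MISS, evict 94. Cache (old->new): [53 23 32]
  9. access 63: MISS, evict 53. Cache (old->new): [23 32 63]
  10. access 23: HIT. Cache (old->new): [23 32 63]
  11. access 23: HIT. Cache (old->new): [23 32 63]
  12. access 40: MISS, evict 23. Cache (old->new): [32 63 40]
  13. access 32: HIT. Cache (old->new): [32 63 40]
  14. access 23: MISS, evict 32. Cache (old->new): [63 40 23]
  15. access 46: MISS, evict 63. Cache (old->new): [40 23 46]
  16. access 23: HIT. Cache (old->new): [40 23 46]
  17. access 46: HIT. Cache (old->new): [40 23 46]
  18. access 46: HIT. Cache (old->new): [40 23 46]
  19. access 53: MISS, evict 40. Cache (old->new): [23 46 53]
  20. access 46: HIT. Cache (old->new): [23 46 53]
  21. access 53: HIT. Cache (old->new): [23 46 53]
  22. access 10: MISS, evict 23. Cache (old->new): [46 53 10]
  23. access 46: HIT. Cache (old->new): [46 53 10]
  24. access 10: HIT. Cache (old->new): [46 53 10]
  25. access 94: MISS, evict 46. Cache (old->new): [53 10 94]
  26. access 10: HIT. Cache (old->new): [53 10 94]
  27. access 46: MISS, evict 53. Cache (old->new): [10 94 46]
  28. access 46: HIT. Cache (old->new): [10 94 46]
  29. access 46: HIT. Cache (old->new): [10 94 46]
  30. access 32: MISS, evict 10. Cache (old->new): [94 46 32]
  31. access 94: HIT. Cache (old->new): [94 46 32]
  32. access 46: HIT. Cache (old->new): [94 46 32]
  33. access 67: MISS, evict 94. Cache (old->new): [46 32 67]
  34. access 53: MISS, evict 46. Cache (old->new): [32 67 53]
  35. access 46: MISS, evict 32. Cache (old->new): [67 53 46]
Total: 19 hits, 16 misses, 13 evictions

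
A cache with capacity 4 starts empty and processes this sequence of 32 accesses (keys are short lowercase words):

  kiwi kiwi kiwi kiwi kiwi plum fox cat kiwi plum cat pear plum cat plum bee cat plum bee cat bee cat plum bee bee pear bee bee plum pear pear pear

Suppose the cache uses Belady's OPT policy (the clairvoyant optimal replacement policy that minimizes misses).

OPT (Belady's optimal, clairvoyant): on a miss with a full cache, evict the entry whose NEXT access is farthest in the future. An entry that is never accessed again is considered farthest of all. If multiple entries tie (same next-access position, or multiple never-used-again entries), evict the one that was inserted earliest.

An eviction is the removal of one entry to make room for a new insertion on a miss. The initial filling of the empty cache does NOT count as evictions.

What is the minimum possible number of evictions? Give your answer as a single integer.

OPT (Belady) simulation (capacity=4):
  1. access kiwi: MISS. Cache: [kiwi]
  2. access kiwi: HIT. Next use of kiwi: step 3. Cache: [kiwi]
  3. access kiwi: HIT. Next use of kiwi: step 4. Cache: [kiwi]
  4. access kiwi: HIT. Next use of kiwi: step 5. Cache: [kiwi]
  5. access kiwi: HIT. Next use of kiwi: step 9. Cache: [kiwi]
  6. access plum: MISS. Cache: [kiwi plum]
  7. access fox: MISS. Cache: [kiwi plum fox]
  8. access cat: MISS. Cache: [kiwi plum fox cat]
  9. access kiwi: HIT. Next use of kiwi: never. Cache: [kiwi plum fox cat]
  10. access plum: HIT. Next use of plum: step 13. Cache: [kiwi plum fox cat]
  11. access cat: HIT. Next use of cat: step 14. Cache: [kiwi plum fox cat]
  12. access pear: MISS, evict kiwi (next use: never). Cache: [plum fox cat pear]
  13. access plum: HIT. Next use of plum: step 15. Cache: [plum fox cat pear]
  14. access cat: HIT. Next use of cat: step 17. Cache: [plum fox cat pear]
  15. access plum: HIT. Next use of plum: step 18. Cache: [plum fox cat pear]
  16. access bee: MISS, evict fox (next use: never). Cache: [plum cat pear bee]
  17. access cat: HIT. Next use of cat: step 20. Cache: [plum cat pear bee]
  18. access plum: HIT. Next use of plum: step 23. Cache: [plum cat pear bee]
  19. access bee: HIT. Next use of bee: step 21. Cache: [plum cat pear bee]
  20. access cat: HIT. Next use of cat: step 22. Cache: [plum cat pear bee]
  21. access bee: HIT. Next use of bee: step 24. Cache: [plum cat pear bee]
  22. access cat: HIT. Next use of cat: never. Cache: [plum cat pear bee]
  23. access plum: HIT. Next use of plum: step 29. Cache: [plum cat pear bee]
  24. access bee: HIT. Next use of bee: step 25. Cache: [plum cat pear bee]
  25. access bee: HIT. Next use of bee: step 27. Cache: [plum cat pear bee]
  26. access pear: HIT. Next use of pear: step 30. Cache: [plum cat pear bee]
  27. access bee: HIT. Next use of bee: step 28. Cache: [plum cat pear bee]
  28. access bee: HIT. Next use of bee: never. Cache: [plum cat pear bee]
  29. access plum: HIT. Next use of plum: never. Cache: [plum cat pear bee]
  30. access pear: HIT. Next use of pear: step 31. Cache: [plum cat pear bee]
  31. access pear: HIT. Next use of pear: step 32. Cache: [plum cat pear bee]
  32. access pear: HIT. Next use of pear: never. Cache: [plum cat pear bee]
Total: 26 hits, 6 misses, 2 evictions

Answer: 2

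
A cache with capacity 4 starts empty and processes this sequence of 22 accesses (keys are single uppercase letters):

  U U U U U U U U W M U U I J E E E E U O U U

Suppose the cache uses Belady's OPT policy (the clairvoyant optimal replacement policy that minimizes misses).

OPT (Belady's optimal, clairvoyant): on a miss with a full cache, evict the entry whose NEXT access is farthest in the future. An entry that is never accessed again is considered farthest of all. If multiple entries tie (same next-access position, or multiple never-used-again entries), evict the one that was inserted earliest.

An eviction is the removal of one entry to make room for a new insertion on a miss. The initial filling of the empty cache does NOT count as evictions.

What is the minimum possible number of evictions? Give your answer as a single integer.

OPT (Belady) simulation (capacity=4):
  1. access U: MISS. Cache: [U]
  2. access U: HIT. Next use of U: step 3. Cache: [U]
  3. access U: HIT. Next use of U: step 4. Cache: [U]
  4. access U: HIT. Next use of U: step 5. Cache: [U]
  5. access U: HIT. Next use of U: step 6. Cache: [U]
  6. access U: HIT. Next use of U: step 7. Cache: [U]
  7. access U: HIT. Next use of U: step 8. Cache: [U]
  8. access U: HIT. Next use of U: step 11. Cache: [U]
  9. access W: MISS. Cache: [U W]
  10. access M: MISS. Cache: [U W M]
  11. access U: HIT. Next use of U: step 12. Cache: [U W M]
  12. access U: HIT. Next use of U: step 19. Cache: [U W M]
  13. access I: MISS. Cache: [U W M I]
  14. access J: MISS, evict W (next use: never). Cache: [U M I J]
  15. access E: MISS, evict M (next use: never). Cache: [U I J E]
  16. access E: HIT. Next use of E: step 17. Cache: [U I J E]
  17. access E: HIT. Next use of E: step 18. Cache: [U I J E]
  18. access E: HIT. Next use of E: never. Cache: [U I J E]
  19. access U: HIT. Next use of U: step 21. Cache: [U I J E]
  20. access O: MISS, evict I (next use: never). Cache: [U J E O]
  21. access U: HIT. Next use of U: step 22. Cache: [U J E O]
  22. access U: HIT. Next use of U: never. Cache: [U J E O]
Total: 15 hits, 7 misses, 3 evictions

Answer: 3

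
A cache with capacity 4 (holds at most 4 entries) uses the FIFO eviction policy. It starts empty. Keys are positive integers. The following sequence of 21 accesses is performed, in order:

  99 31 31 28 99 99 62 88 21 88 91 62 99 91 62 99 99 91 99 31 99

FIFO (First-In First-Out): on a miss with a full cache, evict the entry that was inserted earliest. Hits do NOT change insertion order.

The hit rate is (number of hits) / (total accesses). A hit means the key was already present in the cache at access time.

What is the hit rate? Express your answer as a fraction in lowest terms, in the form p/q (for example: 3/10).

Answer: 11/21

Derivation:
FIFO simulation (capacity=4):
  1. access 99: MISS. Cache (old->new): [99]
  2. access 31: MISS. Cache (old->new): [99 31]
  3. access 31: HIT. Cache (old->new): [99 31]
  4. access 28: MISS. Cache (old->new): [99 31 28]
  5. access 99: HIT. Cache (old->new): [99 31 28]
  6. access 99: HIT. Cache (old->new): [99 31 28]
  7. access 62: MISS. Cache (old->new): [99 31 28 62]
  8. access 88: MISS, evict 99. Cache (old->new): [31 28 62 88]
  9. access 21: MISS, evict 31. Cache (old->new): [28 62 88 21]
  10. access 88: HIT. Cache (old->new): [28 62 88 21]
  11. access 91: MISS, evict 28. Cache (old->new): [62 88 21 91]
  12. access 62: HIT. Cache (old->new): [62 88 21 91]
  13. access 99: MISS, evict 62. Cache (old->new): [88 21 91 99]
  14. access 91: HIT. Cache (old->new): [88 21 91 99]
  15. access 62: MISS, evict 88. Cache (old->new): [21 91 99 62]
  16. access 99: HIT. Cache (old->new): [21 91 99 62]
  17. access 99: HIT. Cache (old->new): [21 91 99 62]
  18. access 91: HIT. Cache (old->new): [21 91 99 62]
  19. access 99: HIT. Cache (old->new): [21 91 99 62]
  20. access 31: MISS, evict 21. Cache (old->new): [91 99 62 31]
  21. access 99: HIT. Cache (old->new): [91 99 62 31]
Total: 11 hits, 10 misses, 6 evictions

Hit rate = 11/21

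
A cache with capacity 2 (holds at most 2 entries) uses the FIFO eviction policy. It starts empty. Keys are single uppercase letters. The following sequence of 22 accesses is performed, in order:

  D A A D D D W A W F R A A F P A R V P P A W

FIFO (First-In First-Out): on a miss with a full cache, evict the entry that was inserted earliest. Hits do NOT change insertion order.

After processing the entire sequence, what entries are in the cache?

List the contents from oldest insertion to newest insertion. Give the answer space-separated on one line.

FIFO simulation (capacity=2):
  1. access D: MISS. Cache (old->new): [D]
  2. access A: MISS. Cache (old->new): [D A]
  3. access A: HIT. Cache (old->new): [D A]
  4. access D: HIT. Cache (old->new): [D A]
  5. access D: HIT. Cache (old->new): [D A]
  6. access D: HIT. Cache (old->new): [D A]
  7. access W: MISS, evict D. Cache (old->new): [A W]
  8. access A: HIT. Cache (old->new): [A W]
  9. access W: HIT. Cache (old->new): [A W]
  10. access F: MISS, evict A. Cache (old->new): [W F]
  11. access R: MISS, evict W. Cache (old->new): [F R]
  12. access A: MISS, evict F. Cache (old->new): [R A]
  13. access A: HIT. Cache (old->new): [R A]
  14. access F: MISS, evict R. Cache (old->new): [A F]
  15. access P: MISS, evict A. Cache (old->new): [F P]
  16. access A: MISS, evict F. Cache (old->new): [P A]
  17. access R: MISS, evict P. Cache (old->new): [A R]
  18. access V: MISS, evict A. Cache (old->new): [R V]
  19. access P: MISS, evict R. Cache (old->new): [V P]
  20. access P: HIT. Cache (old->new): [V P]
  21. access A: MISS, evict V. Cache (old->new): [P A]
  22. access W: MISS, evict P. Cache (old->new): [A W]
Total: 8 hits, 14 misses, 12 evictions

Answer: A W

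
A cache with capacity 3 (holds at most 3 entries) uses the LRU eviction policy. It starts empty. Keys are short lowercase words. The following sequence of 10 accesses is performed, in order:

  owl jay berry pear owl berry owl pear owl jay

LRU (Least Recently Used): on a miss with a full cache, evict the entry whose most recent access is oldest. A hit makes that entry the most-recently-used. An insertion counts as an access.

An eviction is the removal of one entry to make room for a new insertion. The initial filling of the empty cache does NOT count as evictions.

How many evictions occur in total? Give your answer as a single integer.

Answer: 3

Derivation:
LRU simulation (capacity=3):
  1. access owl: MISS. Cache (LRU->MRU): [owl]
  2. access jay: MISS. Cache (LRU->MRU): [owl jay]
  3. access berry: MISS. Cache (LRU->MRU): [owl jay berry]
  4. access pear: MISS, evict owl. Cache (LRU->MRU): [jay berry pear]
  5. access owl: MISS, evict jay. Cache (LRU->MRU): [berry pear owl]
  6. access berry: HIT. Cache (LRU->MRU): [pear owl berry]
  7. access owl: HIT. Cache (LRU->MRU): [pear berry owl]
  8. access pear: HIT. Cache (LRU->MRU): [berry owl pear]
  9. access owl: HIT. Cache (LRU->MRU): [berry pear owl]
  10. access jay: MISS, evict berry. Cache (LRU->MRU): [pear owl jay]
Total: 4 hits, 6 misses, 3 evictions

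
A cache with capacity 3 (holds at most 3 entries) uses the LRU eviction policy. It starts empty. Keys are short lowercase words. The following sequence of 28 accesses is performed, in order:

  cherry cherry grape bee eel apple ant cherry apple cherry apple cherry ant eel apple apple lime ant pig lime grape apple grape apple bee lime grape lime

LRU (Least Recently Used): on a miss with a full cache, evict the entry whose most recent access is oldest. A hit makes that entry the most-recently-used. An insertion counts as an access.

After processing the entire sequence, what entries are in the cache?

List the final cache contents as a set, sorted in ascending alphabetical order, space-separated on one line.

LRU simulation (capacity=3):
  1. access cherry: MISS. Cache (LRU->MRU): [cherry]
  2. access cherry: HIT. Cache (LRU->MRU): [cherry]
  3. access grape: MISS. Cache (LRU->MRU): [cherry grape]
  4. access bee: MISS. Cache (LRU->MRU): [cherry grape bee]
  5. access eel: MISS, evict cherry. Cache (LRU->MRU): [grape bee eel]
  6. access apple: MISS, evict grape. Cache (LRU->MRU): [bee eel apple]
  7. access ant: MISS, evict bee. Cache (LRU->MRU): [eel apple ant]
  8. access cherry: MISS, evict eel. Cache (LRU->MRU): [apple ant cherry]
  9. access apple: HIT. Cache (LRU->MRU): [ant cherry apple]
  10. access cherry: HIT. Cache (LRU->MRU): [ant apple cherry]
  11. access apple: HIT. Cache (LRU->MRU): [ant cherry apple]
  12. access cherry: HIT. Cache (LRU->MRU): [ant apple cherry]
  13. access ant: HIT. Cache (LRU->MRU): [apple cherry ant]
  14. access eel: MISS, evict apple. Cache (LRU->MRU): [cherry ant eel]
  15. access apple: MISS, evict cherry. Cache (LRU->MRU): [ant eel apple]
  16. access apple: HIT. Cache (LRU->MRU): [ant eel apple]
  17. access lime: MISS, evict ant. Cache (LRU->MRU): [eel apple lime]
  18. access ant: MISS, evict eel. Cache (LRU->MRU): [apple lime ant]
  19. access pig: MISS, evict apple. Cache (LRU->MRU): [lime ant pig]
  20. access lime: HIT. Cache (LRU->MRU): [ant pig lime]
  21. access grape: MISS, evict ant. Cache (LRU->MRU): [pig lime grape]
  22. access apple: MISS, evict pig. Cache (LRU->MRU): [lime grape apple]
  23. access grape: HIT. Cache (LRU->MRU): [lime apple grape]
  24. access apple: HIT. Cache (LRU->MRU): [lime grape apple]
  25. access bee: MISS, evict lime. Cache (LRU->MRU): [grape apple bee]
  26. access lime: MISS, evict grape. Cache (LRU->MRU): [apple bee lime]
  27. access grape: MISS, evict apple. Cache (LRU->MRU): [bee lime grape]
  28. access lime: HIT. Cache (LRU->MRU): [bee grape lime]
Total: 11 hits, 17 misses, 14 evictions

Answer: bee grape lime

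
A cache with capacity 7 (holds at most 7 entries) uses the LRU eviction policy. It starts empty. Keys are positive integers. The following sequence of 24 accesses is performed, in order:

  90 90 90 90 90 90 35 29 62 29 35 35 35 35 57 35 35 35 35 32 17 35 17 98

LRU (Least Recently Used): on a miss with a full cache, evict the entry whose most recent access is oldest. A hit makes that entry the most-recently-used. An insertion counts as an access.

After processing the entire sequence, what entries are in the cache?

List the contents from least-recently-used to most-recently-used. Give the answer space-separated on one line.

LRU simulation (capacity=7):
  1. access 90: MISS. Cache (LRU->MRU): [90]
  2. access 90: HIT. Cache (LRU->MRU): [90]
  3. access 90: HIT. Cache (LRU->MRU): [90]
  4. access 90: HIT. Cache (LRU->MRU): [90]
  5. access 90: HIT. Cache (LRU->MRU): [90]
  6. access 90: HIT. Cache (LRU->MRU): [90]
  7. access 35: MISS. Cache (LRU->MRU): [90 35]
  8. access 29: MISS. Cache (LRU->MRU): [90 35 29]
  9. access 62: MISS. Cache (LRU->MRU): [90 35 29 62]
  10. access 29: HIT. Cache (LRU->MRU): [90 35 62 29]
  11. access 35: HIT. Cache (LRU->MRU): [90 62 29 35]
  12. access 35: HIT. Cache (LRU->MRU): [90 62 29 35]
  13. access 35: HIT. Cache (LRU->MRU): [90 62 29 35]
  14. access 35: HIT. Cache (LRU->MRU): [90 62 29 35]
  15. access 57: MISS. Cache (LRU->MRU): [90 62 29 35 57]
  16. access 35: HIT. Cache (LRU->MRU): [90 62 29 57 35]
  17. access 35: HIT. Cache (LRU->MRU): [90 62 29 57 35]
  18. access 35: HIT. Cache (LRU->MRU): [90 62 29 57 35]
  19. access 35: HIT. Cache (LRU->MRU): [90 62 29 57 35]
  20. access 32: MISS. Cache (LRU->MRU): [90 62 29 57 35 32]
  21. access 17: MISS. Cache (LRU->MRU): [90 62 29 57 35 32 17]
  22. access 35: HIT. Cache (LRU->MRU): [90 62 29 57 32 17 35]
  23. access 17: HIT. Cache (LRU->MRU): [90 62 29 57 32 35 17]
  24. access 98: MISS, evict 90. Cache (LRU->MRU): [62 29 57 32 35 17 98]
Total: 16 hits, 8 misses, 1 evictions

Answer: 62 29 57 32 35 17 98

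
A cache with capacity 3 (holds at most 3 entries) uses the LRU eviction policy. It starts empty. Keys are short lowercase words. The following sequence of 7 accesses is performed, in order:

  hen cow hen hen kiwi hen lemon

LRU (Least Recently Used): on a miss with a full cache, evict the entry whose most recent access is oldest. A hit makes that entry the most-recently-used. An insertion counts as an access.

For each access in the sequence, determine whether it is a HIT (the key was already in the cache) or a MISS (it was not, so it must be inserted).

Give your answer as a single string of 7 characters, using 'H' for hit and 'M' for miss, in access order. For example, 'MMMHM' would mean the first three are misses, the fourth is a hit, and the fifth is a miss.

LRU simulation (capacity=3):
  1. access hen: MISS. Cache (LRU->MRU): [hen]
  2. access cow: MISS. Cache (LRU->MRU): [hen cow]
  3. access hen: HIT. Cache (LRU->MRU): [cow hen]
  4. access hen: HIT. Cache (LRU->MRU): [cow hen]
  5. access kiwi: MISS. Cache (LRU->MRU): [cow hen kiwi]
  6. access hen: HIT. Cache (LRU->MRU): [cow kiwi hen]
  7. access lemon: MISS, evict cow. Cache (LRU->MRU): [kiwi hen lemon]
Total: 3 hits, 4 misses, 1 evictions

Answer: MMHHMHM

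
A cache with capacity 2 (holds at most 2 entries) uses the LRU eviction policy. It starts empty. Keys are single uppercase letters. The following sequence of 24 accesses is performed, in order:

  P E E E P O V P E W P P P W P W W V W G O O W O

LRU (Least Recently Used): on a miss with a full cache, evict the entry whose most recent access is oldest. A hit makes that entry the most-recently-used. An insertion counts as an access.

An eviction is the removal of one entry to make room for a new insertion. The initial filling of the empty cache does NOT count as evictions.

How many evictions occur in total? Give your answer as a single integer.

LRU simulation (capacity=2):
  1. access P: MISS. Cache (LRU->MRU): [P]
  2. access E: MISS. Cache (LRU->MRU): [P E]
  3. access E: HIT. Cache (LRU->MRU): [P E]
  4. access E: HIT. Cache (LRU->MRU): [P E]
  5. access P: HIT. Cache (LRU->MRU): [E P]
  6. access O: MISS, evict E. Cache (LRU->MRU): [P O]
  7. access V: MISS, evict P. Cache (LRU->MRU): [O V]
  8. access P: MISS, evict O. Cache (LRU->MRU): [V P]
  9. access E: MISS, evict V. Cache (LRU->MRU): [P E]
  10. access W: MISS, evict P. Cache (LRU->MRU): [E W]
  11. access P: MISS, evict E. Cache (LRU->MRU): [W P]
  12. access P: HIT. Cache (LRU->MRU): [W P]
  13. access P: HIT. Cache (LRU->MRU): [W P]
  14. access W: HIT. Cache (LRU->MRU): [P W]
  15. access P: HIT. Cache (LRU->MRU): [W P]
  16. access W: HIT. Cache (LRU->MRU): [P W]
  17. access W: HIT. Cache (LRU->MRU): [P W]
  18. access V: MISS, evict P. Cache (LRU->MRU): [W V]
  19. access W: HIT. Cache (LRU->MRU): [V W]
  20. access G: MISS, evict V. Cache (LRU->MRU): [W G]
  21. access O: MISS, evict W. Cache (LRU->MRU): [G O]
  22. access O: HIT. Cache (LRU->MRU): [G O]
  23. access W: MISS, evict G. Cache (LRU->MRU): [O W]
  24. access O: HIT. Cache (LRU->MRU): [W O]
Total: 12 hits, 12 misses, 10 evictions

Answer: 10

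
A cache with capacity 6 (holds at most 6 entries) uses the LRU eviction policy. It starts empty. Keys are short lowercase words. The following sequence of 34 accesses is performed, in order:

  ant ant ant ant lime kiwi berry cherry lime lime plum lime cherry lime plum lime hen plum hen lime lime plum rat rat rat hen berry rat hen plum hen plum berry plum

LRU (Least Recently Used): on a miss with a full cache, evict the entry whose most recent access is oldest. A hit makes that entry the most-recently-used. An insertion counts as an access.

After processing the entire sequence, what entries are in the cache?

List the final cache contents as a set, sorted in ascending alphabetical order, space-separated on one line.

LRU simulation (capacity=6):
  1. access ant: MISS. Cache (LRU->MRU): [ant]
  2. access ant: HIT. Cache (LRU->MRU): [ant]
  3. access ant: HIT. Cache (LRU->MRU): [ant]
  4. access ant: HIT. Cache (LRU->MRU): [ant]
  5. access lime: MISS. Cache (LRU->MRU): [ant lime]
  6. access kiwi: MISS. Cache (LRU->MRU): [ant lime kiwi]
  7. access berry: MISS. Cache (LRU->MRU): [ant lime kiwi berry]
  8. access cherry: MISS. Cache (LRU->MRU): [ant lime kiwi berry cherry]
  9. access lime: HIT. Cache (LRU->MRU): [ant kiwi berry cherry lime]
  10. access lime: HIT. Cache (LRU->MRU): [ant kiwi berry cherry lime]
  11. access plum: MISS. Cache (LRU->MRU): [ant kiwi berry cherry lime plum]
  12. access lime: HIT. Cache (LRU->MRU): [ant kiwi berry cherry plum lime]
  13. access cherry: HIT. Cache (LRU->MRU): [ant kiwi berry plum lime cherry]
  14. access lime: HIT. Cache (LRU->MRU): [ant kiwi berry plum cherry lime]
  15. access plum: HIT. Cache (LRU->MRU): [ant kiwi berry cherry lime plum]
  16. access lime: HIT. Cache (LRU->MRU): [ant kiwi berry cherry plum lime]
  17. access hen: MISS, evict ant. Cache (LRU->MRU): [kiwi berry cherry plum lime hen]
  18. access plum: HIT. Cache (LRU->MRU): [kiwi berry cherry lime hen plum]
  19. access hen: HIT. Cache (LRU->MRU): [kiwi berry cherry lime plum hen]
  20. access lime: HIT. Cache (LRU->MRU): [kiwi berry cherry plum hen lime]
  21. access lime: HIT. Cache (LRU->MRU): [kiwi berry cherry plum hen lime]
  22. access plum: HIT. Cache (LRU->MRU): [kiwi berry cherry hen lime plum]
  23. access rat: MISS, evict kiwi. Cache (LRU->MRU): [berry cherry hen lime plum rat]
  24. access rat: HIT. Cache (LRU->MRU): [berry cherry hen lime plum rat]
  25. access rat: HIT. Cache (LRU->MRU): [berry cherry hen lime plum rat]
  26. access hen: HIT. Cache (LRU->MRU): [berry cherry lime plum rat hen]
  27. access berry: HIT. Cache (LRU->MRU): [cherry lime plum rat hen berry]
  28. access rat: HIT. Cache (LRU->MRU): [cherry lime plum hen berry rat]
  29. access hen: HIT. Cache (LRU->MRU): [cherry lime plum berry rat hen]
  30. access plum: HIT. Cache (LRU->MRU): [cherry lime berry rat hen plum]
  31. access hen: HIT. Cache (LRU->MRU): [cherry lime berry rat plum hen]
  32. access plum: HIT. Cache (LRU->MRU): [cherry lime berry rat hen plum]
  33. access berry: HIT. Cache (LRU->MRU): [cherry lime rat hen plum berry]
  34. access plum: HIT. Cache (LRU->MRU): [cherry lime rat hen berry plum]
Total: 26 hits, 8 misses, 2 evictions

Answer: berry cherry hen lime plum rat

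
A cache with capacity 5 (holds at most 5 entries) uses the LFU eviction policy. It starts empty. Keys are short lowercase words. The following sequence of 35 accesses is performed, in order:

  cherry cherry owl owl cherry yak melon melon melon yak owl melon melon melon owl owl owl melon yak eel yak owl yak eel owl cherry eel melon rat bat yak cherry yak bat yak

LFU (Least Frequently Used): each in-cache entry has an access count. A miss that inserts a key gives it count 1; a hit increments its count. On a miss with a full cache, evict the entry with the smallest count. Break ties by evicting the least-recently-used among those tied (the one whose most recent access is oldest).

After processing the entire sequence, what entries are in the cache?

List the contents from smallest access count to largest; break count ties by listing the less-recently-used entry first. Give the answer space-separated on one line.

LFU simulation (capacity=5):
  1. access cherry: MISS. Cache: [cherry(c=1)]
  2. access cherry: HIT, count now 2. Cache: [cherry(c=2)]
  3. access owl: MISS. Cache: [owl(c=1) cherry(c=2)]
  4. access owl: HIT, count now 2. Cache: [cherry(c=2) owl(c=2)]
  5. access cherry: HIT, count now 3. Cache: [owl(c=2) cherry(c=3)]
  6. access yak: MISS. Cache: [yak(c=1) owl(c=2) cherry(c=3)]
  7. access melon: MISS. Cache: [yak(c=1) melon(c=1) owl(c=2) cherry(c=3)]
  8. access melon: HIT, count now 2. Cache: [yak(c=1) owl(c=2) melon(c=2) cherry(c=3)]
  9. access melon: HIT, count now 3. Cache: [yak(c=1) owl(c=2) cherry(c=3) melon(c=3)]
  10. access yak: HIT, count now 2. Cache: [owl(c=2) yak(c=2) cherry(c=3) melon(c=3)]
  11. access owl: HIT, count now 3. Cache: [yak(c=2) cherry(c=3) melon(c=3) owl(c=3)]
  12. access melon: HIT, count now 4. Cache: [yak(c=2) cherry(c=3) owl(c=3) melon(c=4)]
  13. access melon: HIT, count now 5. Cache: [yak(c=2) cherry(c=3) owl(c=3) melon(c=5)]
  14. access melon: HIT, count now 6. Cache: [yak(c=2) cherry(c=3) owl(c=3) melon(c=6)]
  15. access owl: HIT, count now 4. Cache: [yak(c=2) cherry(c=3) owl(c=4) melon(c=6)]
  16. access owl: HIT, count now 5. Cache: [yak(c=2) cherry(c=3) owl(c=5) melon(c=6)]
  17. access owl: HIT, count now 6. Cache: [yak(c=2) cherry(c=3) melon(c=6) owl(c=6)]
  18. access melon: HIT, count now 7. Cache: [yak(c=2) cherry(c=3) owl(c=6) melon(c=7)]
  19. access yak: HIT, count now 3. Cache: [cherry(c=3) yak(c=3) owl(c=6) melon(c=7)]
  20. access eel: MISS. Cache: [eel(c=1) cherry(c=3) yak(c=3) owl(c=6) melon(c=7)]
  21. access yak: HIT, count now 4. Cache: [eel(c=1) cherry(c=3) yak(c=4) owl(c=6) melon(c=7)]
  22. access owl: HIT, count now 7. Cache: [eel(c=1) cherry(c=3) yak(c=4) melon(c=7) owl(c=7)]
  23. access yak: HIT, count now 5. Cache: [eel(c=1) cherry(c=3) yak(c=5) melon(c=7) owl(c=7)]
  24. access eel: HIT, count now 2. Cache: [eel(c=2) cherry(c=3) yak(c=5) melon(c=7) owl(c=7)]
  25. access owl: HIT, count now 8. Cache: [eel(c=2) cherry(c=3) yak(c=5) melon(c=7) owl(c=8)]
  26. access cherry: HIT, count now 4. Cache: [eel(c=2) cherry(c=4) yak(c=5) melon(c=7) owl(c=8)]
  27. access eel: HIT, count now 3. Cache: [eel(c=3) cherry(c=4) yak(c=5) melon(c=7) owl(c=8)]
  28. access melon: HIT, count now 8. Cache: [eel(c=3) cherry(c=4) yak(c=5) owl(c=8) melon(c=8)]
  29. access rat: MISS, evict eel(c=3). Cache: [rat(c=1) cherry(c=4) yak(c=5) owl(c=8) melon(c=8)]
  30. access bat: MISS, evict rat(c=1). Cache: [bat(c=1) cherry(c=4) yak(c=5) owl(c=8) melon(c=8)]
  31. access yak: HIT, count now 6. Cache: [bat(c=1) cherry(c=4) yak(c=6) owl(c=8) melon(c=8)]
  32. access cherry: HIT, count now 5. Cache: [bat(c=1) cherry(c=5) yak(c=6) owl(c=8) melon(c=8)]
  33. access yak: HIT, count now 7. Cache: [bat(c=1) cherry(c=5) yak(c=7) owl(c=8) melon(c=8)]
  34. access bat: HIT, count now 2. Cache: [bat(c=2) cherry(c=5) yak(c=7) owl(c=8) melon(c=8)]
  35. access yak: HIT, count now 8. Cache: [bat(c=2) cherry(c=5) owl(c=8) melon(c=8) yak(c=8)]
Total: 28 hits, 7 misses, 2 evictions

Answer: bat cherry owl melon yak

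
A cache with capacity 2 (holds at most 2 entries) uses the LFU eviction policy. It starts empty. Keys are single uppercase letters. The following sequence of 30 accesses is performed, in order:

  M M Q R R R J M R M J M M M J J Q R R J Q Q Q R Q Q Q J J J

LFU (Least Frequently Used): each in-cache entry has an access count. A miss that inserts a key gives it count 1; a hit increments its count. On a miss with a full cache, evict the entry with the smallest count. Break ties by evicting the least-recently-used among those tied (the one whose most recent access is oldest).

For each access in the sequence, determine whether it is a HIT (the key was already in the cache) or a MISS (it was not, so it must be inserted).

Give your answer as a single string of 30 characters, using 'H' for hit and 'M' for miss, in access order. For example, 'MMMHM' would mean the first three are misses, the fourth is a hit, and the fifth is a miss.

Answer: MHMMHHMMHHMMHHMHMHHMMHHHHHHMHH

Derivation:
LFU simulation (capacity=2):
  1. access M: MISS. Cache: [M(c=1)]
  2. access M: HIT, count now 2. Cache: [M(c=2)]
  3. access Q: MISS. Cache: [Q(c=1) M(c=2)]
  4. access R: MISS, evict Q(c=1). Cache: [R(c=1) M(c=2)]
  5. access R: HIT, count now 2. Cache: [M(c=2) R(c=2)]
  6. access R: HIT, count now 3. Cache: [M(c=2) R(c=3)]
  7. access J: MISS, evict M(c=2). Cache: [J(c=1) R(c=3)]
  8. access M: MISS, evict J(c=1). Cache: [M(c=1) R(c=3)]
  9. access R: HIT, count now 4. Cache: [M(c=1) R(c=4)]
  10. access M: HIT, count now 2. Cache: [M(c=2) R(c=4)]
  11. access J: MISS, evict M(c=2). Cache: [J(c=1) R(c=4)]
  12. access M: MISS, evict J(c=1). Cache: [M(c=1) R(c=4)]
  13. access M: HIT, count now 2. Cache: [M(c=2) R(c=4)]
  14. access M: HIT, count now 3. Cache: [M(c=3) R(c=4)]
  15. access J: MISS, evict M(c=3). Cache: [J(c=1) R(c=4)]
  16. access J: HIT, count now 2. Cache: [J(c=2) R(c=4)]
  17. access Q: MISS, evict J(c=2). Cache: [Q(c=1) R(c=4)]
  18. access R: HIT, count now 5. Cache: [Q(c=1) R(c=5)]
  19. access R: HIT, count now 6. Cache: [Q(c=1) R(c=6)]
  20. access J: MISS, evict Q(c=1). Cache: [J(c=1) R(c=6)]
  21. access Q: MISS, evict J(c=1). Cache: [Q(c=1) R(c=6)]
  22. access Q: HIT, count now 2. Cache: [Q(c=2) R(c=6)]
  23. access Q: HIT, count now 3. Cache: [Q(c=3) R(c=6)]
  24. access R: HIT, count now 7. Cache: [Q(c=3) R(c=7)]
  25. access Q: HIT, count now 4. Cache: [Q(c=4) R(c=7)]
  26. access Q: HIT, count now 5. Cache: [Q(c=5) R(c=7)]
  27. access Q: HIT, count now 6. Cache: [Q(c=6) R(c=7)]
  28. access J: MISS, evict Q(c=6). Cache: [J(c=1) R(c=7)]
  29. access J: HIT, count now 2. Cache: [J(c=2) R(c=7)]
  30. access J: HIT, count now 3. Cache: [J(c=3) R(c=7)]
Total: 18 hits, 12 misses, 10 evictions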